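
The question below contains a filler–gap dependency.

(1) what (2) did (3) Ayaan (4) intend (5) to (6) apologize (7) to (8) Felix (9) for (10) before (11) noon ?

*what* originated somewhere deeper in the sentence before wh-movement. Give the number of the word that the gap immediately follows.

9

In situ: Ayaan did intend to apologize to Felix for what before noon.
'what' is the object of the preposition 'for'. It moves to the left edge, and the trace sits right after 'for':
What did Ayaan intend to apologize to Felix for ___ before noon?
'for' is word 9.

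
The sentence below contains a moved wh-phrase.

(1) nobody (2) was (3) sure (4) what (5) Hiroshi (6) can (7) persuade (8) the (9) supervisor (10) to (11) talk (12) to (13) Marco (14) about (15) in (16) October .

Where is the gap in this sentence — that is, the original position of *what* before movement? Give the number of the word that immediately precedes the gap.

14

Underlying clause: Hiroshi can persuade the supervisor to talk to Marco about what in October.
'what' functions as the object of the preposition 'about'. Fronting leaves a gap immediately after 'about':
Nobody was sure what Hiroshi can persuade the supervisor to talk to Marco about ___ in October.
'about' is word 14.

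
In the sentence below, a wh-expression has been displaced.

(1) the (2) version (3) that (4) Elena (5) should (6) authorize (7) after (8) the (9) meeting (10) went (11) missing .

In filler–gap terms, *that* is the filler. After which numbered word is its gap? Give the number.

The filler 'that' is interpreted as the direct object of 'authorize'. Wh-movement fronts it, leaving a gap right after 'authorize':
The version that Elena should authorize ___ after the meeting went missing.
'authorize' is word 6.

6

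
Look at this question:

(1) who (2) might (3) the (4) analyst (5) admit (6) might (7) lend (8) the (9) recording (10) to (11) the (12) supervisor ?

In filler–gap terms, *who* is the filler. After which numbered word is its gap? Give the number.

In situ: The analyst might admit who might lend the recording to the supervisor.
The filler 'who' is interpreted as the subject of the clause embedded under 'admit'. Wh-movement fronts it, leaving a gap right after 'admit':
Who might the analyst admit ___ might lend the recording to the supervisor?
'admit' is word 5.

5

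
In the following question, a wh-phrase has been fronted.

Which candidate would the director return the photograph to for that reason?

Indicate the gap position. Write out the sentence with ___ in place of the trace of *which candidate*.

Which candidate would the director return the photograph to ___ for that reason?

Before movement: The director would return the photograph to which candidate for that reason.
'which candidate' functions as the object of the preposition 'to' (recipient of 'return'). The gap is right after 'to'.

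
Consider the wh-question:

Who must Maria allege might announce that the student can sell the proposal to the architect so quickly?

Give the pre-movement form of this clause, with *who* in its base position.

'who' functions as the subject of the clause embedded under 'allege'. It moves to the left edge, and the trace sits right after 'allege':
Who must Maria allege ___ might announce that the student can sell the proposal to the architect so quickly?

Maria must allege who might announce that the student can sell the proposal to the architect so quickly.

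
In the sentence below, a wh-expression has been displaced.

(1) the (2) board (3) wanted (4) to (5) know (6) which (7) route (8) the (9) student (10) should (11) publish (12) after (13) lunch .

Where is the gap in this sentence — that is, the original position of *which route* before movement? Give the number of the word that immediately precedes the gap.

11

Pre-movement form: The student should publish which route after lunch.
'which route' is the direct object of 'publish'. Fronting leaves a gap immediately after 'publish':
The board wanted to know which route the student should publish ___ after lunch.
'publish' is word 11.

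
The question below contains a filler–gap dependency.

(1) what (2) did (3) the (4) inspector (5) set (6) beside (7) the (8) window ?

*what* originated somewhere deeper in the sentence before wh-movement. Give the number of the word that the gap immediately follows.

In situ: The inspector did set what beside the window.
'what' functions as the direct object of 'set'. Fronting leaves a gap immediately after 'set':
What did the inspector set ___ beside the window?
'set' is word 5.

5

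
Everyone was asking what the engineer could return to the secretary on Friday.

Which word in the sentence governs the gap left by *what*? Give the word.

return

Pre-movement form: The engineer could return what to the secretary on Friday.
'what' is the direct object of 'return'. It moves to the left edge, and the trace sits right after 'return':
Everyone was asking what the engineer could return ___ to the secretary on Friday.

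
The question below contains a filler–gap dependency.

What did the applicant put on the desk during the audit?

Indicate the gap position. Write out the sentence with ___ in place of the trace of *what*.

Before movement: The applicant did put what on the desk during the audit.
'what' is the direct object of 'put'. The gap is right after 'put'.

What did the applicant put ___ on the desk during the audit?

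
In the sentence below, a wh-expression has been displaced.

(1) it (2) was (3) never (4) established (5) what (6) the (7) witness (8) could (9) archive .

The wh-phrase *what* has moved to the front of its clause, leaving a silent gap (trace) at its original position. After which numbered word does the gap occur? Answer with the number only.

9

Before movement: The witness could archive what.
'what' is the direct object of 'archive'. Wh-movement fronts it, leaving a gap right after 'archive':
It was never established what the witness could archive ___.
'archive' is word 9.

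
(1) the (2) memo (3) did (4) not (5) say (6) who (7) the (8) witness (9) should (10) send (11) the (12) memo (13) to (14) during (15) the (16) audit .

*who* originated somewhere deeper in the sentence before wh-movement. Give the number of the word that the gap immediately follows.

In situ: The witness should send the memo to who during the audit.
The filler 'who' is interpreted as the object of the preposition 'to' (recipient of 'send'). It moves to the left edge, and the trace sits right after 'to':
The memo did not say who the witness should send the memo to ___ during the audit.
'to' is word 13.

13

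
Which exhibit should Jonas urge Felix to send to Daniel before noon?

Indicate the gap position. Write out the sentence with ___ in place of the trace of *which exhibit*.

Which exhibit should Jonas urge Felix to send ___ to Daniel before noon?

Before movement: Jonas should urge Felix to send which exhibit to Daniel before noon.
The filler 'which exhibit' is interpreted as the direct object of 'send'. The gap is right after 'send'.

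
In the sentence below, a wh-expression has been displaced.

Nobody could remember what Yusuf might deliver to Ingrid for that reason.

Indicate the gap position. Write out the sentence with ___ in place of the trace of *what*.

Nobody could remember what Yusuf might deliver ___ to Ingrid for that reason.

Before movement: Yusuf might deliver what to Ingrid for that reason.
'what' functions as the direct object of 'deliver'. The gap is right after 'deliver'.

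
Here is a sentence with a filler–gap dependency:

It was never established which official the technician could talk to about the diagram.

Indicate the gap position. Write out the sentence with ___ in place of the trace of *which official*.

In situ: The technician could talk to which official about the diagram.
The filler 'which official' is interpreted as the object of the preposition 'to'. The gap is right after 'to'.

It was never established which official the technician could talk to ___ about the diagram.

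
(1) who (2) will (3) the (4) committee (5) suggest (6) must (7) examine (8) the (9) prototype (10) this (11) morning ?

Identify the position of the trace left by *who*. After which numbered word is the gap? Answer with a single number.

In situ: The committee will suggest who must examine the prototype this morning.
'who' is the subject of the clause embedded under 'suggest'. Wh-movement fronts it, leaving a gap right after 'suggest':
Who will the committee suggest ___ must examine the prototype this morning?
'suggest' is word 5.

5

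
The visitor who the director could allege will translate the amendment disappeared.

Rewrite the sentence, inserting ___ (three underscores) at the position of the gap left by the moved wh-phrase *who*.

The visitor who the director could allege ___ will translate the amendment disappeared.

The filler 'who' is interpreted as the subject of the clause embedded under 'allege'. The gap is right after 'allege'.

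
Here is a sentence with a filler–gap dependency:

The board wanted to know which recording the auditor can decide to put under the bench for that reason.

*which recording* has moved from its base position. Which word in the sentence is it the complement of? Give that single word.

put

Pre-movement form: The auditor can decide to put which recording under the bench for that reason.
The filler 'which recording' is interpreted as the direct object of 'put'. Wh-movement fronts it, leaving a gap right after 'put':
The board wanted to know which recording the auditor can decide to put ___ under the bench for that reason.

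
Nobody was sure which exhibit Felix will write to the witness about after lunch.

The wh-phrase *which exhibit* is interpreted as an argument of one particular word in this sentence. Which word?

about

Pre-movement form: Felix will write to the witness about which exhibit after lunch.
The filler 'which exhibit' is interpreted as the object of the preposition 'about'. It moves to the left edge, and the trace sits right after 'about':
Nobody was sure which exhibit Felix will write to the witness about ___ after lunch.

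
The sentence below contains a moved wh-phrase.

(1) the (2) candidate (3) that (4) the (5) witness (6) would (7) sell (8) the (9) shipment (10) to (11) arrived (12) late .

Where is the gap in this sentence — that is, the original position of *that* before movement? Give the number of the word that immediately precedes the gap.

'that' functions as the object of the preposition 'to' (recipient of 'sell'). It moves to the left edge, and the trace sits right after 'to':
The candidate that the witness would sell the shipment to ___ arrived late.
'to' is word 10.

10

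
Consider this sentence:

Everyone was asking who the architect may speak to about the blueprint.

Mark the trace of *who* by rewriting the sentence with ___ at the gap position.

Everyone was asking who the architect may speak to ___ about the blueprint.

Before movement: The architect may speak to who about the blueprint.
The filler 'who' is interpreted as the object of the preposition 'to'. The gap is right after 'to'.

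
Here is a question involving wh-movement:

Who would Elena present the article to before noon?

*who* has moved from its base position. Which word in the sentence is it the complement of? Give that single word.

Pre-movement form: Elena would present the article to who before noon.
The filler 'who' is interpreted as the object of the preposition 'to' (recipient of 'present'). It moves to the left edge, and the trace sits right after 'to':
Who would Elena present the article to ___ before noon?

to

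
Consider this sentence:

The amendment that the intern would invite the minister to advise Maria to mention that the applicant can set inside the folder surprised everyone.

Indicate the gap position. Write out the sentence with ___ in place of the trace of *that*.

The amendment that the intern would invite the minister to advise Maria to mention that the applicant can set ___ inside the folder surprised everyone.

'that' functions as the direct object of 'set'. The gap is right after 'set'.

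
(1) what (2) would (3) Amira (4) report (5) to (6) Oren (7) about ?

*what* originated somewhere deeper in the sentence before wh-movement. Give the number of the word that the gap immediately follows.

7

Before movement: Amira would report to Oren about what.
The filler 'what' is interpreted as the object of the preposition 'about'. Wh-movement fronts it, leaving a gap right after 'about':
What would Amira report to Oren about ___?
'about' is word 7.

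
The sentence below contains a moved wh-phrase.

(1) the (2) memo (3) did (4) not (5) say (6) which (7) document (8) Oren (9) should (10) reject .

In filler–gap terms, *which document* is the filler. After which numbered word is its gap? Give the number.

10

Before movement: Oren should reject which document.
'which document' functions as the direct object of 'reject'. Wh-movement fronts it, leaving a gap right after 'reject':
The memo did not say which document Oren should reject ___.
'reject' is word 10.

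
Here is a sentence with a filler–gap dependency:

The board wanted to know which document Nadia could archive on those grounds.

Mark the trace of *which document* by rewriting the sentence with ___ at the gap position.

The board wanted to know which document Nadia could archive ___ on those grounds.

In situ: Nadia could archive which document on those grounds.
'which document' is the direct object of 'archive'. The gap is right after 'archive'.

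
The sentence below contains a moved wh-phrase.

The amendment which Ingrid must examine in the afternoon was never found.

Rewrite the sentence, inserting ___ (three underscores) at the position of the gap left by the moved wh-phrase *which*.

'which' functions as the direct object of 'examine'. The gap is right after 'examine'.

The amendment which Ingrid must examine ___ in the afternoon was never found.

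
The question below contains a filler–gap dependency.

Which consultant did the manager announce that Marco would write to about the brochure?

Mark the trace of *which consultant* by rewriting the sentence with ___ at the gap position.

Underlying clause: The manager did announce that Marco would write to which consultant about the brochure.
The filler 'which consultant' is interpreted as the object of the preposition 'to'. The gap is right after 'to'.

Which consultant did the manager announce that Marco would write to ___ about the brochure?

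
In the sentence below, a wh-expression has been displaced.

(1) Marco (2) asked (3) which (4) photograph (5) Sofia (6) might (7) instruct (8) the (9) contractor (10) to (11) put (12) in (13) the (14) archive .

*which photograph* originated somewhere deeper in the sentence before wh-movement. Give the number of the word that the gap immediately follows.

Before movement: Sofia might instruct the contractor to put which photograph in the archive.
'which photograph' is the direct object of 'put'. It moves to the left edge, and the trace sits right after 'put':
Marco asked which photograph Sofia might instruct the contractor to put ___ in the archive.
'put' is word 11.

11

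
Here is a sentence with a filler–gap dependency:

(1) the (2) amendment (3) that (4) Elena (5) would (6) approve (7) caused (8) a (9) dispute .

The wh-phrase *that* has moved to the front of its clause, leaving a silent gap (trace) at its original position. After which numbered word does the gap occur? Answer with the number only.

6

The filler 'that' is interpreted as the direct object of 'approve'. It moves to the left edge, and the trace sits right after 'approve':
The amendment that Elena would approve ___ caused a dispute.
'approve' is word 6.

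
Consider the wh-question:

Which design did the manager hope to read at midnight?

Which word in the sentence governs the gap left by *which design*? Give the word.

Before movement: The manager did hope to read which design at midnight.
The filler 'which design' is interpreted as the direct object of 'read'. Fronting leaves a gap immediately after 'read':
Which design did the manager hope to read ___ at midnight?

read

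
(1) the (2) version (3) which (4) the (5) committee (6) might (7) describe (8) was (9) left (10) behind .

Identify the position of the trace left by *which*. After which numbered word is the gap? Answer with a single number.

'which' is the direct object of 'describe'. It moves to the left edge, and the trace sits right after 'describe':
The version which the committee might describe ___ was left behind.
'describe' is word 7.

7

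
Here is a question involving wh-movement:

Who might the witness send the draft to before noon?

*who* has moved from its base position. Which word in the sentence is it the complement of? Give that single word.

to

Pre-movement form: The witness might send the draft to who before noon.
The filler 'who' is interpreted as the object of the preposition 'to' (recipient of 'send'). It moves to the left edge, and the trace sits right after 'to':
Who might the witness send the draft to ___ before noon?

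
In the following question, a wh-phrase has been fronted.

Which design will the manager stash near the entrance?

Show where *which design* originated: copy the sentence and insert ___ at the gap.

In situ: The manager will stash which design near the entrance.
'which design' is the direct object of 'stash'. The gap is right after 'stash'.

Which design will the manager stash ___ near the entrance?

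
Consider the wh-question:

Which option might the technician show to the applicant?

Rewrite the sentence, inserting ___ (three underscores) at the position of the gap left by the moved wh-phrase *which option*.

Which option might the technician show ___ to the applicant?

Before movement: The technician might show which option to the applicant.
'which option' functions as the direct object of 'show'. The gap is right after 'show'.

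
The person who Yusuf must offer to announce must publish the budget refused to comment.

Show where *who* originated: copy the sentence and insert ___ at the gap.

'who' functions as the subject of the clause embedded under 'announce'. The gap is right after 'announce'.

The person who Yusuf must offer to announce ___ must publish the budget refused to comment.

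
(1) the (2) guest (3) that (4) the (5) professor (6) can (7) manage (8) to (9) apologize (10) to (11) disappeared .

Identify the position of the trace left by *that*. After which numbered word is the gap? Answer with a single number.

10

The filler 'that' is interpreted as the object of the preposition 'to'. It moves to the left edge, and the trace sits right after 'to':
The guest that the professor can manage to apologize to ___ disappeared.
'to' is word 10.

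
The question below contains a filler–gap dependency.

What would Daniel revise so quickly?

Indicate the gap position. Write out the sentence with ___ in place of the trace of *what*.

What would Daniel revise ___ so quickly?

Underlying clause: Daniel would revise what so quickly.
The filler 'what' is interpreted as the direct object of 'revise'. The gap is right after 'revise'.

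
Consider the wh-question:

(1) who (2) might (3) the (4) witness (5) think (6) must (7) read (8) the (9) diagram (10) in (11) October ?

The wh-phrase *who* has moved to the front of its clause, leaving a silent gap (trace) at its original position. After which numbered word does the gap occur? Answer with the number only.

Underlying clause: The witness might think who must read the diagram in October.
'who' is the subject of the clause embedded under 'think'. Fronting leaves a gap immediately after 'think':
Who might the witness think ___ must read the diagram in October?
'think' is word 5.

5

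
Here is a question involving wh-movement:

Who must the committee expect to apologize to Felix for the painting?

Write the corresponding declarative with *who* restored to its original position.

The filler 'who' is interpreted as the direct object of 'expect'. It moves to the left edge, and the trace sits right after 'expect':
Who must the committee expect ___ to apologize to Felix for the painting?

The committee must expect who to apologize to Felix for the painting.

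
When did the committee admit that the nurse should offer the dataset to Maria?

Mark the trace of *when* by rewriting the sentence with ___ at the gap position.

Underlying clause: The committee did admit that the nurse should offer the dataset to Maria when.
'when' functions as the temporal adjunct. The gap is right after 'Maria'.

When did the committee admit that the nurse should offer the dataset to Maria ___?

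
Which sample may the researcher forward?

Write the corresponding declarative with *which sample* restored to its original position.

'which sample' functions as the direct object of 'forward'. Wh-movement fronts it, leaving a gap right after 'forward':
Which sample may the researcher forward ___?

The researcher may forward which sample.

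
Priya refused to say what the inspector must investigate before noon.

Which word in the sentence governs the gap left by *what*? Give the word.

investigate

Underlying clause: The inspector must investigate what before noon.
The filler 'what' is interpreted as the direct object of 'investigate'. It moves to the left edge, and the trace sits right after 'investigate':
Priya refused to say what the inspector must investigate ___ before noon.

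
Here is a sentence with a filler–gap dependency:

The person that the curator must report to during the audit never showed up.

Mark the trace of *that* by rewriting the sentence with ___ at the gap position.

'that' is the object of the preposition 'to'. The gap is right after 'to'.

The person that the curator must report to ___ during the audit never showed up.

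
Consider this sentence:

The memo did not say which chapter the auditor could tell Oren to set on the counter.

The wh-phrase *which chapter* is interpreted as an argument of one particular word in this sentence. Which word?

Before movement: The auditor could tell Oren to set which chapter on the counter.
'which chapter' is the direct object of 'set'. Fronting leaves a gap immediately after 'set':
The memo did not say which chapter the auditor could tell Oren to set ___ on the counter.

set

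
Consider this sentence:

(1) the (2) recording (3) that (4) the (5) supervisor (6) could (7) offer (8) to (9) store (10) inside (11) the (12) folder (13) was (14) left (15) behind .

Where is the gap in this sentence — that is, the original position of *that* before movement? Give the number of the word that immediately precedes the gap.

9

The filler 'that' is interpreted as the direct object of 'store'. Fronting leaves a gap immediately after 'store':
The recording that the supervisor could offer to store ___ inside the folder was left behind.
'store' is word 9.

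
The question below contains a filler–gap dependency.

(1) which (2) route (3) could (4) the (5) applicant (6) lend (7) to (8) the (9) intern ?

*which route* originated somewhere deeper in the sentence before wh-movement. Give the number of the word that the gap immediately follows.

Pre-movement form: The applicant could lend which route to the intern.
'which route' is the direct object of 'lend'. Fronting leaves a gap immediately after 'lend':
Which route could the applicant lend ___ to the intern?
'lend' is word 6.

6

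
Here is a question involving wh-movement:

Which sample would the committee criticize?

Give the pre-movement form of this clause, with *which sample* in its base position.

The committee would criticize which sample.

'which sample' functions as the direct object of 'criticize'. It moves to the left edge, and the trace sits right after 'criticize':
Which sample would the committee criticize ___?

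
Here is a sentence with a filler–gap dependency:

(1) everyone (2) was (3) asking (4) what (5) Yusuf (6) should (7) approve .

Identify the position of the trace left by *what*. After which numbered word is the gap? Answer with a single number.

Pre-movement form: Yusuf should approve what.
The filler 'what' is interpreted as the direct object of 'approve'. It moves to the left edge, and the trace sits right after 'approve':
Everyone was asking what Yusuf should approve ___.
'approve' is word 7.

7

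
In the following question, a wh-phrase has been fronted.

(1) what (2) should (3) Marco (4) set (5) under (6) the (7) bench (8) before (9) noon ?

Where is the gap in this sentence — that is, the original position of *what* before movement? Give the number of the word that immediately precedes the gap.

4

In situ: Marco should set what under the bench before noon.
'what' functions as the direct object of 'set'. Fronting leaves a gap immediately after 'set':
What should Marco set ___ under the bench before noon?
'set' is word 4.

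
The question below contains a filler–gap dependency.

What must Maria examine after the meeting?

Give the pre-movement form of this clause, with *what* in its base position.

Maria must examine what after the meeting.

'what' functions as the direct object of 'examine'. Wh-movement fronts it, leaving a gap right after 'examine':
What must Maria examine ___ after the meeting?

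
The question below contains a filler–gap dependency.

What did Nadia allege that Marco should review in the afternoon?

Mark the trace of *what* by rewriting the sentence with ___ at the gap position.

What did Nadia allege that Marco should review ___ in the afternoon?

Underlying clause: Nadia did allege that Marco should review what in the afternoon.
The filler 'what' is interpreted as the direct object of 'review'. The gap is right after 'review'.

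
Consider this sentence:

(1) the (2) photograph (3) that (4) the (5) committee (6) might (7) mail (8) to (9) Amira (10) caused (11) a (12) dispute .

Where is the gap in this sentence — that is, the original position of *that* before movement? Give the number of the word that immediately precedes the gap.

The filler 'that' is interpreted as the direct object of 'mail'. Fronting leaves a gap immediately after 'mail':
The photograph that the committee might mail ___ to Amira caused a dispute.
'mail' is word 7.

7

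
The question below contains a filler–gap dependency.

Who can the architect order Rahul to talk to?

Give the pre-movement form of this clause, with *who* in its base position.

The architect can order Rahul to talk to who.

The filler 'who' is interpreted as the object of the preposition 'to'. It moves to the left edge, and the trace sits right after 'to':
Who can the architect order Rahul to talk to ___?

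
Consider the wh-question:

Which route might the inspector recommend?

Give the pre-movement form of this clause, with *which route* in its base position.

The inspector might recommend which route.

The filler 'which route' is interpreted as the direct object of 'recommend'. Fronting leaves a gap immediately after 'recommend':
Which route might the inspector recommend ___?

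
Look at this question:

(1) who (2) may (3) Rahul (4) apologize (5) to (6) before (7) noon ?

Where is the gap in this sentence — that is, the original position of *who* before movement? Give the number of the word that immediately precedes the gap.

Underlying clause: Rahul may apologize to who before noon.
'who' functions as the object of the preposition 'to'. Wh-movement fronts it, leaving a gap right after 'to':
Who may Rahul apologize to ___ before noon?
'to' is word 5.

5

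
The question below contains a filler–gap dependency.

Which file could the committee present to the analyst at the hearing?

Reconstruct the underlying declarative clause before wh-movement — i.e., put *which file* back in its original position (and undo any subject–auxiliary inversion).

The committee could present which file to the analyst at the hearing.

The filler 'which file' is interpreted as the direct object of 'present'. It moves to the left edge, and the trace sits right after 'present':
Which file could the committee present ___ to the analyst at the hearing?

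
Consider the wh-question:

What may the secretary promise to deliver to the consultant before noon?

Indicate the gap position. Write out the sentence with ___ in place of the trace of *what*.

Pre-movement form: The secretary may promise to deliver what to the consultant before noon.
The filler 'what' is interpreted as the direct object of 'deliver'. The gap is right after 'deliver'.

What may the secretary promise to deliver ___ to the consultant before noon?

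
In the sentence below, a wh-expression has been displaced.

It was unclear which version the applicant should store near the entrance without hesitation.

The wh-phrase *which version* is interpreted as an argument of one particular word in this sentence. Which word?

store

Pre-movement form: The applicant should store which version near the entrance without hesitation.
'which version' is the direct object of 'store'. Wh-movement fronts it, leaving a gap right after 'store':
It was unclear which version the applicant should store ___ near the entrance without hesitation.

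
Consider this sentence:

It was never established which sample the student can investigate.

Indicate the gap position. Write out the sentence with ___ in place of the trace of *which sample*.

In situ: The student can investigate which sample.
'which sample' functions as the direct object of 'investigate'. The gap is right after 'investigate'.

It was never established which sample the student can investigate ___.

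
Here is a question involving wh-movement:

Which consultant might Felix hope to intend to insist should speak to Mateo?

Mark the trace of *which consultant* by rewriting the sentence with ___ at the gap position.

Pre-movement form: Felix might hope to intend to insist which consultant should speak to Mateo.
The filler 'which consultant' is interpreted as the subject of the clause embedded under 'insist'. The gap is right after 'insist'.

Which consultant might Felix hope to intend to insist ___ should speak to Mateo?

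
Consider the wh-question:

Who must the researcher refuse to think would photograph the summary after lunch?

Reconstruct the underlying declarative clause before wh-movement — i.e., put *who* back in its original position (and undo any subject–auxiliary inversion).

'who' is the subject of the clause embedded under 'think'. Wh-movement fronts it, leaving a gap right after 'think':
Who must the researcher refuse to think ___ would photograph the summary after lunch?

The researcher must refuse to think who would photograph the summary after lunch.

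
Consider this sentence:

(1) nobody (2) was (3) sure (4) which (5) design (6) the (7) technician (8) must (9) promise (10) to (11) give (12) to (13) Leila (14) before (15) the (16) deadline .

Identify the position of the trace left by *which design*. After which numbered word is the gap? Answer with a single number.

11

Before movement: The technician must promise to give which design to Leila before the deadline.
'which design' is the direct object of 'give'. Wh-movement fronts it, leaving a gap right after 'give':
Nobody was sure which design the technician must promise to give ___ to Leila before the deadline.
'give' is word 11.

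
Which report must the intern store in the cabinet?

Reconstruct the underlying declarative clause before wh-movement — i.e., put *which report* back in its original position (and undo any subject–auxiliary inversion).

The intern must store which report in the cabinet.

'which report' is the direct object of 'store'. Fronting leaves a gap immediately after 'store':
Which report must the intern store ___ in the cabinet?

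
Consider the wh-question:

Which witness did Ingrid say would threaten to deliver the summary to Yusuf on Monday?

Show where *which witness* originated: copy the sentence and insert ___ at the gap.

Which witness did Ingrid say ___ would threaten to deliver the summary to Yusuf on Monday?

Before movement: Ingrid did say which witness would threaten to deliver the summary to Yusuf on Monday.
The filler 'which witness' is interpreted as the subject of the clause embedded under 'say'. The gap is right after 'say'.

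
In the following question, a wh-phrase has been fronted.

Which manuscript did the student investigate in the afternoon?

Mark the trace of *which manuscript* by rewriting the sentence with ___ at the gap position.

Which manuscript did the student investigate ___ in the afternoon?

Underlying clause: The student did investigate which manuscript in the afternoon.
'which manuscript' is the direct object of 'investigate'. The gap is right after 'investigate'.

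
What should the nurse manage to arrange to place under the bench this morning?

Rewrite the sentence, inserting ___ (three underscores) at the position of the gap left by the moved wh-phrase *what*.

What should the nurse manage to arrange to place ___ under the bench this morning?

Pre-movement form: The nurse should manage to arrange to place what under the bench this morning.
'what' is the direct object of 'place'. The gap is right after 'place'.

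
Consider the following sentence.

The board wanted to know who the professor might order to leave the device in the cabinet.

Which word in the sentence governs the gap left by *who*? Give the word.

Before movement: The professor might order who to leave the device in the cabinet.
'who' is the direct object of 'order'. Wh-movement fronts it, leaving a gap right after 'order':
The board wanted to know who the professor might order ___ to leave the device in the cabinet.

order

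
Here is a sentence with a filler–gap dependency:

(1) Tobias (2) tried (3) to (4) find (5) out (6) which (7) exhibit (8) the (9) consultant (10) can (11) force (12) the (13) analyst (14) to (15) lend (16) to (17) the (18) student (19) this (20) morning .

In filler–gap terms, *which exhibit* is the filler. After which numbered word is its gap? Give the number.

15

Underlying clause: The consultant can force the analyst to lend which exhibit to the student this morning.
'which exhibit' is the direct object of 'lend'. Fronting leaves a gap immediately after 'lend':
Tobias tried to find out which exhibit the consultant can force the analyst to lend ___ to the student this morning.
'lend' is word 15.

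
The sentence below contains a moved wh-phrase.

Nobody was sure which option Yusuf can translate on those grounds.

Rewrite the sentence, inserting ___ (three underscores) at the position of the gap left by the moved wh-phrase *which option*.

Nobody was sure which option Yusuf can translate ___ on those grounds.

Pre-movement form: Yusuf can translate which option on those grounds.
'which option' functions as the direct object of 'translate'. The gap is right after 'translate'.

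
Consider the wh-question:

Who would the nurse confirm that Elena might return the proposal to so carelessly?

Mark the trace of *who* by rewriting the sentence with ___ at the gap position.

Before movement: The nurse would confirm that Elena might return the proposal to who so carelessly.
'who' functions as the object of the preposition 'to' (recipient of 'return'). The gap is right after 'to'.

Who would the nurse confirm that Elena might return the proposal to ___ so carelessly?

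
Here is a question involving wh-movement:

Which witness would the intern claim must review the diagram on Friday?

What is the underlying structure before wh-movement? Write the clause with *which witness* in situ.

The intern would claim which witness must review the diagram on Friday.

'which witness' is the subject of the clause embedded under 'claim'. It moves to the left edge, and the trace sits right after 'claim':
Which witness would the intern claim ___ must review the diagram on Friday?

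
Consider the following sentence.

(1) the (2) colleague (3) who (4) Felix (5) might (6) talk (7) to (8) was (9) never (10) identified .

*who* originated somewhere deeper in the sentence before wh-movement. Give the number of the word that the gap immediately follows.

7

'who' is the object of the preposition 'to'. Fronting leaves a gap immediately after 'to':
The colleague who Felix might talk to ___ was never identified.
'to' is word 7.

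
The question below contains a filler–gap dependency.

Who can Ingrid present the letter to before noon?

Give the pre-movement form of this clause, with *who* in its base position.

Ingrid can present the letter to who before noon.

'who' is the object of the preposition 'to' (recipient of 'present'). It moves to the left edge, and the trace sits right after 'to':
Who can Ingrid present the letter to ___ before noon?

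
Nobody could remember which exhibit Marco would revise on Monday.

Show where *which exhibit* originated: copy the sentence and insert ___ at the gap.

Underlying clause: Marco would revise which exhibit on Monday.
'which exhibit' functions as the direct object of 'revise'. The gap is right after 'revise'.

Nobody could remember which exhibit Marco would revise ___ on Monday.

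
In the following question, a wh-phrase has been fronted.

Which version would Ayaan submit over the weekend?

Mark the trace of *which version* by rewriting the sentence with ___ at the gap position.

Underlying clause: Ayaan would submit which version over the weekend.
'which version' is the direct object of 'submit'. The gap is right after 'submit'.

Which version would Ayaan submit ___ over the weekend?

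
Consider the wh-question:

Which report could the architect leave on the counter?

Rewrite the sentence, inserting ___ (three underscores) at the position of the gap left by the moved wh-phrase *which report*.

In situ: The architect could leave which report on the counter.
'which report' functions as the direct object of 'leave'. The gap is right after 'leave'.

Which report could the architect leave ___ on the counter?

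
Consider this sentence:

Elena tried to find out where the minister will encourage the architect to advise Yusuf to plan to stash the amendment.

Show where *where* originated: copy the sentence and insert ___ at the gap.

Before movement: The minister will encourage the architect to advise Yusuf to plan to stash the amendment where.
'where' is the locative complement of 'stash'. The gap is right after 'amendment'.

Elena tried to find out where the minister will encourage the architect to advise Yusuf to plan to stash the amendment ___.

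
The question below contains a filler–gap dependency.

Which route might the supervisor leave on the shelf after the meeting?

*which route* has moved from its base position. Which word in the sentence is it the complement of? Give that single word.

leave

In situ: The supervisor might leave which route on the shelf after the meeting.
'which route' is the direct object of 'leave'. It moves to the left edge, and the trace sits right after 'leave':
Which route might the supervisor leave ___ on the shelf after the meeting?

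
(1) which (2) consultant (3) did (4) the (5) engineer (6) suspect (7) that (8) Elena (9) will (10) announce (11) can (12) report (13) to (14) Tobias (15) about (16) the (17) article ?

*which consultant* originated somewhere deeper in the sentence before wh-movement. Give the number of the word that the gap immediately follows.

10

Pre-movement form: The engineer did suspect that Elena will announce which consultant can report to Tobias about the article.
'which consultant' is the subject of the clause embedded under 'announce'. It moves to the left edge, and the trace sits right after 'announce':
Which consultant did the engineer suspect that Elena will announce ___ can report to Tobias about the article?
'announce' is word 10.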